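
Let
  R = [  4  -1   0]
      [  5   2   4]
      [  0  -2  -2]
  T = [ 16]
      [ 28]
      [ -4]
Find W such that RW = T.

W = [[4], [0], [2]]

Since R multiplies W on the left, W = R⁻¹T.
det R = 6; the adjugate gives R⁻¹ = [[2/3, -1/3, -2/3], [5/3, -4/3, -8/3], [-5/3, 4/3, 13/6]].
W = R⁻¹T = [[2/3, -1/3, -2/3], [5/3, -4/3, -8/3], [-5/3, 4/3, 13/6]] · [[16], [28], [-4]] = [[4], [0], [2]].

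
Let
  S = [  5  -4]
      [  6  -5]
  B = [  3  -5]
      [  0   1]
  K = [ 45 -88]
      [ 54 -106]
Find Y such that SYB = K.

Y = [[3, -1], [0, 2]]

Y = S⁻¹KB⁻¹ (apply S⁻¹ on the left and B⁻¹ on the right).
det S = -1; the adjugate gives S⁻¹ = [[5, -4], [6, -5]].
B has determinant 3; B⁻¹ = [[1/3, 5/3], [0, 1]].
S⁻¹K = [[9, -16], [0, 2]].
Y = (S⁻¹K)B⁻¹ = [[3, -1], [0, 2]].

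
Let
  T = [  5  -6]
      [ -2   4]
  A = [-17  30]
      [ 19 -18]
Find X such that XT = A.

X = [[-1, 6], [5, 3]]

Since T sits to the right of X, X = AT⁻¹.
det T = 8; the adjugate gives T⁻¹ = [[1/2, 3/4], [1/4, 5/8]].
X = AT⁻¹ = [[-17, 30], [19, -18]] · [[1/2, 3/4], [1/4, 5/8]] = [[-1, 6], [5, 3]].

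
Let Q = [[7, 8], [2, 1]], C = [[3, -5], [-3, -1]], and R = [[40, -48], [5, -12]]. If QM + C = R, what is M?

QM = R − C = [[37, -43], [8, -11]].
Since Q multiplies M on the left, M = Q⁻¹(R − C).
det Q = -9, so Q⁻¹ = [[-1/9, 8/9], [2/9, -7/9]].
M = Q⁻¹(R − C) = [[3, -5], [2, -1]].

M = [[3, -5], [2, -1]]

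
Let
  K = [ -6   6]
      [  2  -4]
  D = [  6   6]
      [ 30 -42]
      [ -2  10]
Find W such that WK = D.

W = [[-3, -6], [-3, 6], [-1, -4]]

Right-multiplying both sides by K⁻¹ gives W = DK⁻¹.
K has determinant 12; K⁻¹ = [[-1/3, -1/2], [-1/6, -1/2]].
W = DK⁻¹ = [[6, 6], [30, -42], [-2, 10]] · [[-1/3, -1/2], [-1/6, -1/2]] = [[-3, -6], [-3, 6], [-1, -4]].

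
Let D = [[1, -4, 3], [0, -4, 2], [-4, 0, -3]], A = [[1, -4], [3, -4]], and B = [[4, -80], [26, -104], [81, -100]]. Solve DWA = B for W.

Isolating W: multiply by D⁻¹ from the left and A⁻¹ from the right, so W = D⁻¹BA⁻¹.
det D = -4, so D⁻¹ = [[-3, 3, -1], [2, -9/4, 1/2], [4, -4, 1]].
det A = 8, so A⁻¹ = [[-1/2, 1/2], [-3/8, 1/8]].
D⁻¹B = [[-15, 28], [-10, 24], [-7, -4]].
W = (D⁻¹B)A⁻¹ = [[-3, -4], [-4, -2], [5, -4]].

W = [[-3, -4], [-4, -2], [5, -4]]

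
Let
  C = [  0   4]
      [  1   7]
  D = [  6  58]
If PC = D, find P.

C is on the right of P, so right-multiply by C⁻¹: P = DC⁻¹.
C has determinant -4; C⁻¹ = [[-7/4, 1], [1/4, 0]].
P = DC⁻¹ = [[6, 58]] · [[-7/4, 1], [1/4, 0]] = [[4, 6]].

P = [[4, 6]]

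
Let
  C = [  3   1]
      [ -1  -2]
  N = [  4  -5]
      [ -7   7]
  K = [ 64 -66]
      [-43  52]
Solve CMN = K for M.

M = [[-1, -3], [5, 1]]

Isolating M: multiply by C⁻¹ from the left and N⁻¹ from the right, so M = C⁻¹KN⁻¹.
det C = -5, so C⁻¹ = [[2/5, 1/5], [-1/5, -3/5]].
det N = -7; the adjugate gives N⁻¹ = [[-1, -5/7], [-1, -4/7]].
C⁻¹K = [[17, -16], [13, -18]].
M = (C⁻¹K)N⁻¹ = [[-1, -3], [5, 1]].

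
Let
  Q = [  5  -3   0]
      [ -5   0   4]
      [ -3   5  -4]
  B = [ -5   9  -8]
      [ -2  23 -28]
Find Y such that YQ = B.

Y = [[-3, -2, 0], [-1, -3, 4]]

Right-multiplying both sides by Q⁻¹ gives Y = BQ⁻¹.
Q has determinant -4; Q⁻¹ = [[5, 3, 3], [8, 5, 5], [25/4, 4, 15/4]].
Y = BQ⁻¹ = [[-5, 9, -8], [-2, 23, -28]] · [[5, 3, 3], [8, 5, 5], [25/4, 4, 15/4]] = [[-3, -2, 0], [-1, -3, 4]].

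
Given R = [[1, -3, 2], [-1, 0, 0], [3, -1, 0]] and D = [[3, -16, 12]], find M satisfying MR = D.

R is on the right of M, so right-multiply by R⁻¹: M = DR⁻¹.
det R = 2, so R⁻¹ = [[0, -1, 0], [0, -3, -1], [1/2, -4, -3/2]].
M = DR⁻¹ = [[3, -16, 12]] · [[0, -1, 0], [0, -3, -1], [1/2, -4, -3/2]] = [[6, -3, -2]].

M = [[6, -3, -2]]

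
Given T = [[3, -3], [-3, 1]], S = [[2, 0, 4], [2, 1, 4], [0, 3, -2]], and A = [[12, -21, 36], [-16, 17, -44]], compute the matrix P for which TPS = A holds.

Isolating P: multiply by T⁻¹ from the left and S⁻¹ from the right, so P = T⁻¹AS⁻¹.
T has determinant -6; T⁻¹ = [[-1/6, -1/2], [-1/2, -1/2]].
det S = -4; the adjugate gives S⁻¹ = [[7/2, -3, 1], [-1, 1, 0], [-3/2, 3/2, -1/2]].
T⁻¹A = [[6, -5, 16], [2, 2, 4]].
P = (T⁻¹A)S⁻¹ = [[2, 1, -2], [-1, 2, 0]].

P = [[2, 1, -2], [-1, 2, 0]]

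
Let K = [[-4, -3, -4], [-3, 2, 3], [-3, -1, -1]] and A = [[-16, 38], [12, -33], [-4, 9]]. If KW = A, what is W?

Left-multiplying both sides by K⁻¹ gives W = K⁻¹A.
det K = -4, so K⁻¹ = [[-1/4, -1/4, 1/4], [3, 2, -6], [-9/4, -5/4, 17/4]].
W = K⁻¹A = [[-1/4, -1/4, 1/4], [3, 2, -6], [-9/4, -5/4, 17/4]] · [[-16, 38], [12, -33], [-4, 9]] = [[0, 1], [0, -6], [4, -6]].

W = [[0, 1], [0, -6], [4, -6]]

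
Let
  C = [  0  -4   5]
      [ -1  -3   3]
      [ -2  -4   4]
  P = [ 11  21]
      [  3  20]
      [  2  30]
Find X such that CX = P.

X = [[3, -5], [1, -4], [3, 1]]

C is on the left of X, so left-multiply by C⁻¹: X = C⁻¹P.
det C = -2, so C⁻¹ = [[0, 2, -3/2], [1, -5, 5/2], [1, -4, 2]].
X = C⁻¹P = [[0, 2, -3/2], [1, -5, 5/2], [1, -4, 2]] · [[11, 21], [3, 20], [2, 30]] = [[3, -5], [1, -4], [3, 1]].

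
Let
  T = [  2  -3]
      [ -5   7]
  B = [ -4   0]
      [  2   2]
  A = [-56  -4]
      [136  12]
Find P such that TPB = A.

P = [[2, -4], [-3, -2]]

Left-multiply by T⁻¹ and right-multiply by B⁻¹: P = T⁻¹AB⁻¹.
T has determinant -1; T⁻¹ = [[-7, -3], [-5, -2]].
det B = -8; the adjugate gives B⁻¹ = [[-1/4, 0], [1/4, 1/2]].
T⁻¹A = [[-16, -8], [8, -4]].
P = (T⁻¹A)B⁻¹ = [[2, -4], [-3, -2]].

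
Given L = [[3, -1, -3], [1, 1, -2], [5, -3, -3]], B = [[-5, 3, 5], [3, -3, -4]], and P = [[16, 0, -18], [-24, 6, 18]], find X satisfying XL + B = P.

X = [[4, 4, 1], [1, -5, -5]]

XL = P − B = [[21, -3, -23], [-27, 9, 22]].
Since L sits to the right of X, X = (P − B)L⁻¹.
det L = 4; the adjugate gives L⁻¹ = [[-9/4, 3/2, 5/4], [-7/4, 3/2, 3/4], [-2, 1, 1]].
X = (P − B)L⁻¹ = [[4, 4, 1], [1, -5, -5]].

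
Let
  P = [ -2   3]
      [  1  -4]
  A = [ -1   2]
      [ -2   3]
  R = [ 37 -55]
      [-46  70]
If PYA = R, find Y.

Y = [[-2, 2], [-1, -5]]

Isolating Y: multiply by P⁻¹ from the left and A⁻¹ from the right, so Y = P⁻¹RA⁻¹.
det P = 5; the adjugate gives P⁻¹ = [[-4/5, -3/5], [-1/5, -2/5]].
A has determinant 1; A⁻¹ = [[3, -2], [2, -1]].
P⁻¹R = [[-2, 2], [11, -17]].
Y = (P⁻¹R)A⁻¹ = [[-2, 2], [-1, -5]].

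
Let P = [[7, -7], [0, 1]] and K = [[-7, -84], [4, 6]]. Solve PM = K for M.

P is on the left of M, so left-multiply by P⁻¹: M = P⁻¹K.
det P = 7, so P⁻¹ = [[1/7, 1], [0, 1]].
M = P⁻¹K = [[1/7, 1], [0, 1]] · [[-7, -84], [4, 6]] = [[3, -6], [4, 6]].

M = [[3, -6], [4, 6]]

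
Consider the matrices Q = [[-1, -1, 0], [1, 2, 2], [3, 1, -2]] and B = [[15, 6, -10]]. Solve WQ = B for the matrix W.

W = [[-4, -1, 4]]

Right-multiplying both sides by Q⁻¹ gives W = BQ⁻¹.
det Q = -2; the adjugate gives Q⁻¹ = [[3, 1, 1], [-4, -1, -1], [5/2, 1, 1/2]].
W = BQ⁻¹ = [[15, 6, -10]] · [[3, 1, 1], [-4, -1, -1], [5/2, 1, 1/2]] = [[-4, -1, 4]].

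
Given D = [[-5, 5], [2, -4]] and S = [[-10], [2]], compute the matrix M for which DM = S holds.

D is on the left of M, so left-multiply by D⁻¹: M = D⁻¹S.
det D = 10; the adjugate gives D⁻¹ = [[-2/5, -1/2], [-1/5, -1/2]].
M = D⁻¹S = [[-2/5, -1/2], [-1/5, -1/2]] · [[-10], [2]] = [[3], [1]].

M = [[3], [1]]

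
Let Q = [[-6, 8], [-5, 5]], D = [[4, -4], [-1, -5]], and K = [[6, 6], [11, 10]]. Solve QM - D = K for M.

QM = K + D = [[10, 2], [10, 5]].
Q is on the left of M, so left-multiply by Q⁻¹: M = Q⁻¹(K + D).
Q has determinant 10; Q⁻¹ = [[1/2, -4/5], [1/2, -3/5]].
M = Q⁻¹(K + D) = [[-3, -3], [-1, -2]].

M = [[-3, -3], [-1, -2]]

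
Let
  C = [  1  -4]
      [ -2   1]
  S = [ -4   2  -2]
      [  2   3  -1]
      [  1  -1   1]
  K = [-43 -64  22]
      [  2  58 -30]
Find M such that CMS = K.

M = [[-3, -5, 3], [-1, 4, 0]]

M = C⁻¹KS⁻¹ (apply C⁻¹ on the left and S⁻¹ on the right).
det C = -7; the adjugate gives C⁻¹ = [[-1/7, -4/7], [-2/7, -1/7]].
det S = -4; the adjugate gives S⁻¹ = [[-1/2, 0, -1], [3/4, 1/2, 2], [5/4, 1/2, 4]].
C⁻¹K = [[5, -24, 14], [12, 10, -2]].
M = (C⁻¹K)S⁻¹ = [[-3, -5, 3], [-1, 4, 0]].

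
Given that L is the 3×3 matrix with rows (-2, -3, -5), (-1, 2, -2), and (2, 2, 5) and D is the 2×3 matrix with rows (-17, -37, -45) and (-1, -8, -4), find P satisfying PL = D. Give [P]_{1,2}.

-5

L is on the right of P, so right-multiply by L⁻¹: P = DL⁻¹.
det L = -1; the adjugate gives L⁻¹ = [[-14, -5, -16], [-1, 0, -1], [6, 2, 7]].
P = DL⁻¹ = [[-17, -37, -45], [-1, -8, -4]] · [[-14, -5, -16], [-1, 0, -1], [6, 2, 7]] = [[5, -5, -6], [-2, -3, -4]].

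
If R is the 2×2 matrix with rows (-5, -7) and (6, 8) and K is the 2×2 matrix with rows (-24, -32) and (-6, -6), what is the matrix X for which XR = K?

Right-multiplying both sides by R⁻¹ gives X = KR⁻¹.
det R = 2, so R⁻¹ = [[4, 7/2], [-3, -5/2]].
X = KR⁻¹ = [[-24, -32], [-6, -6]] · [[4, 7/2], [-3, -5/2]] = [[0, -4], [-6, -6]].

X = [[0, -4], [-6, -6]]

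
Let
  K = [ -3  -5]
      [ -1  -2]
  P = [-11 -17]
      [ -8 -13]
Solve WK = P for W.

W = [[5, -4], [3, -1]]

K is on the right of W, so right-multiply by K⁻¹: W = PK⁻¹.
K has determinant 1; K⁻¹ = [[-2, 5], [1, -3]].
W = PK⁻¹ = [[-11, -17], [-8, -13]] · [[-2, 5], [1, -3]] = [[5, -4], [3, -1]].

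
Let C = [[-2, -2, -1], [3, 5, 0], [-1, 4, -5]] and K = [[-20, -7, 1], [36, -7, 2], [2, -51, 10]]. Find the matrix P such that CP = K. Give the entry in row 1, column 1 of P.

2

C is on the left of P, so left-multiply by C⁻¹: P = C⁻¹K.
det C = 3; the adjugate gives C⁻¹ = [[-25/3, -14/3, 5/3], [5, 3, -1], [17/3, 10/3, -4/3]].
P = C⁻¹K = [[-25/3, -14/3, 5/3], [5, 3, -1], [17/3, 10/3, -4/3]] · [[-20, -7, 1], [36, -7, 2], [2, -51, 10]] = [[2, 6, -1], [6, -5, 1], [4, 5, -1]].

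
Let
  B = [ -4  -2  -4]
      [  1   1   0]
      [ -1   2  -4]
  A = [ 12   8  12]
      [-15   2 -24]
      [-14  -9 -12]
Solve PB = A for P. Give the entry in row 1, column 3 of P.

B is on the right of P, so right-multiply by B⁻¹: P = AB⁻¹.
det B = -4; the adjugate gives B⁻¹ = [[1, 4, -1], [-1, -3, 1], [-3/4, -5/2, 1/2]].
P = AB⁻¹ = [[12, 8, 12], [-15, 2, -24], [-14, -9, -12]] · [[1, 4, -1], [-1, -3, 1], [-3/4, -5/2, 1/2]] = [[-5, -6, 2], [1, -6, 5], [4, 1, -1]].

2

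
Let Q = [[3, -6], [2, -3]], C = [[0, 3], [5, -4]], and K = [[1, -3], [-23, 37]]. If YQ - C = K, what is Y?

YQ = K + C = [[1, 0], [-18, 33]].
Since Q sits to the right of Y, Y = (K + C)Q⁻¹.
det Q = 3; the adjugate gives Q⁻¹ = [[-1, 2], [-2/3, 1]].
Y = (K + C)Q⁻¹ = [[-1, 2], [-4, -3]].

Y = [[-1, 2], [-4, -3]]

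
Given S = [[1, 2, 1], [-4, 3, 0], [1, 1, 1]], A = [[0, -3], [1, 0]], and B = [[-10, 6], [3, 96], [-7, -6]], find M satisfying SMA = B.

Isolating M: multiply by S⁻¹ from the left and A⁻¹ from the right, so M = S⁻¹BA⁻¹.
S has determinant 4; S⁻¹ = [[3/4, -1/4, -3/4], [1, 0, -1], [-7/4, 1/4, 11/4]].
det A = 3; the adjugate gives A⁻¹ = [[0, 1], [-1/3, 0]].
S⁻¹B = [[-3, -15], [-3, 12], [-1, -3]].
M = (S⁻¹B)A⁻¹ = [[5, -3], [-4, -3], [1, -1]].

M = [[5, -3], [-4, -3], [1, -1]]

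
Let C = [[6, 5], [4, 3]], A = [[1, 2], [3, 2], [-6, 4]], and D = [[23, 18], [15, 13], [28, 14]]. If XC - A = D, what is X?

XC = D + A = [[24, 20], [18, 15], [22, 18]].
C is on the right of X, so right-multiply by C⁻¹: X = (D + A)C⁻¹.
C has determinant -2; C⁻¹ = [[-3/2, 5/2], [2, -3]].
X = (D + A)C⁻¹ = [[4, 0], [3, 0], [3, 1]].

X = [[4, 0], [3, 0], [3, 1]]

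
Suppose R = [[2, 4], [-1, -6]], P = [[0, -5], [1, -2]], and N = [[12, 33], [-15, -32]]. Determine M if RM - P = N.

M = [[2, 4], [2, 5]]

RM = N + P = [[12, 28], [-14, -34]].
Left-multiplying both sides by R⁻¹ gives M = R⁻¹(N + P).
det R = -8, so R⁻¹ = [[3/4, 1/2], [-1/8, -1/4]].
M = R⁻¹(N + P) = [[2, 4], [2, 5]].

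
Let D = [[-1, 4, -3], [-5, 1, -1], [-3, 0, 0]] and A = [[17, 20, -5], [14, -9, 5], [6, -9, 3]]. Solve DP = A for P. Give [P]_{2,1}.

Since D multiplies P on the left, P = D⁻¹A.
det D = 3; the adjugate gives D⁻¹ = [[0, 0, -1/3], [1, -3, 14/3], [1, -4, 19/3]].
P = D⁻¹A = [[0, 0, -1/3], [1, -3, 14/3], [1, -4, 19/3]] · [[17, 20, -5], [14, -9, 5], [6, -9, 3]] = [[-2, 3, -1], [3, 5, -6], [-1, -1, -6]].

3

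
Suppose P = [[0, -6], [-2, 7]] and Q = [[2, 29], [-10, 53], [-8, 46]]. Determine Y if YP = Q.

Y = [[-6, -1], [-3, 5], [-3, 4]]

Right-multiplying both sides by P⁻¹ gives Y = QP⁻¹.
det P = -12; the adjugate gives P⁻¹ = [[-7/12, -1/2], [-1/6, 0]].
Y = QP⁻¹ = [[2, 29], [-10, 53], [-8, 46]] · [[-7/12, -1/2], [-1/6, 0]] = [[-6, -1], [-3, 5], [-3, 4]].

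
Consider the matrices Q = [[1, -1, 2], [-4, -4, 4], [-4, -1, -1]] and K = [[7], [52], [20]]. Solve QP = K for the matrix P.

P = [[-5], [-4], [4]]

Left-multiplying both sides by Q⁻¹ gives P = Q⁻¹K.
det Q = 4, so Q⁻¹ = [[2, -3/4, 1], [-5, 7/4, -3], [-3, 5/4, -2]].
P = Q⁻¹K = [[2, -3/4, 1], [-5, 7/4, -3], [-3, 5/4, -2]] · [[7], [52], [20]] = [[-5], [-4], [4]].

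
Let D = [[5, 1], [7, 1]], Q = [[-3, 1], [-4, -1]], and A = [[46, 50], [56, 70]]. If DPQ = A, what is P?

P = [[5, -5], [-3, -3]]

Left-multiply by D⁻¹ and right-multiply by Q⁻¹: P = D⁻¹AQ⁻¹.
det D = -2; the adjugate gives D⁻¹ = [[-1/2, 1/2], [7/2, -5/2]].
det Q = 7, so Q⁻¹ = [[-1/7, -1/7], [4/7, -3/7]].
D⁻¹A = [[5, 10], [21, 0]].
P = (D⁻¹A)Q⁻¹ = [[5, -5], [-3, -3]].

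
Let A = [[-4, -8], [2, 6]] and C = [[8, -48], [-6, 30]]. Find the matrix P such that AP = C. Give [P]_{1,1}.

Since A multiplies P on the left, P = A⁻¹C.
A has determinant -8; A⁻¹ = [[-3/4, -1], [1/4, 1/2]].
P = A⁻¹C = [[-3/4, -1], [1/4, 1/2]] · [[8, -48], [-6, 30]] = [[0, 6], [-1, 3]].

0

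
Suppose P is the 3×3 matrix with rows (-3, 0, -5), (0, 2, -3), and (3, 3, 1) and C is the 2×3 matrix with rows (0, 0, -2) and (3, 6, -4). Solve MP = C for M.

P is on the right of M, so right-multiply by P⁻¹: M = CP⁻¹.
det P = -3; the adjugate gives P⁻¹ = [[-11/3, 5, -10/3], [3, -4, 3], [2, -3, 2]].
M = CP⁻¹ = [[0, 0, -2], [3, 6, -4]] · [[-11/3, 5, -10/3], [3, -4, 3], [2, -3, 2]] = [[-4, 6, -4], [-1, 3, 0]].

M = [[-4, 6, -4], [-1, 3, 0]]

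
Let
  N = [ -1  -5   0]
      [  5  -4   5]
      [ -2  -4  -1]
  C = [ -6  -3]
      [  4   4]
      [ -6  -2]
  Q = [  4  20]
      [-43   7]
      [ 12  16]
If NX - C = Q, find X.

NX = Q + C = [[-2, 17], [-39, 11], [6, 14]].
N is on the left of X, so left-multiply by N⁻¹: X = N⁻¹(Q + C).
N has determinant 1; N⁻¹ = [[24, -5, -25], [-5, 1, 5], [-28, 6, 29]].
X = N⁻¹(Q + C) = [[-3, 3], [1, -4], [-4, -4]].

X = [[-3, 3], [1, -4], [-4, -4]]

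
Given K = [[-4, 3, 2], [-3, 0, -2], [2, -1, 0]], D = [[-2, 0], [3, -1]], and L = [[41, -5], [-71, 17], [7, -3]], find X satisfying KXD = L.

X = [[0, 3], [-1, 3], [-5, 4]]

Isolating X: multiply by K⁻¹ from the left and D⁻¹ from the right, so X = K⁻¹LD⁻¹.
det K = 2; the adjugate gives K⁻¹ = [[-1, -1, -3], [-2, -2, -7], [3/2, 1, 9/2]].
det D = 2, so D⁻¹ = [[-1/2, 0], [-3/2, -1]].
K⁻¹L = [[9, -3], [11, -3], [22, -4]].
X = (K⁻¹L)D⁻¹ = [[0, 3], [-1, 3], [-5, 4]].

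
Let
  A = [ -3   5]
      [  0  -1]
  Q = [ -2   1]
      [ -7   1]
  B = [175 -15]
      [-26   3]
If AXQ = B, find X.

X = [[-3, 3], [1, -4]]

X = A⁻¹BQ⁻¹ (apply A⁻¹ on the left and Q⁻¹ on the right).
det A = 3, so A⁻¹ = [[-1/3, -5/3], [0, -1]].
det Q = 5; the adjugate gives Q⁻¹ = [[1/5, -1/5], [7/5, -2/5]].
A⁻¹B = [[-15, 0], [26, -3]].
X = (A⁻¹B)Q⁻¹ = [[-3, 3], [1, -4]].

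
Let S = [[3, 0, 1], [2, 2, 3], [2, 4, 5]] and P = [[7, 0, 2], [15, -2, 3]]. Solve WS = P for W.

Since S sits to the right of W, W = PS⁻¹.
S has determinant -2; S⁻¹ = [[1, -2, 1], [2, -13/2, 7/2], [-2, 6, -3]].
W = PS⁻¹ = [[7, 0, 2], [15, -2, 3]] · [[1, -2, 1], [2, -13/2, 7/2], [-2, 6, -3]] = [[3, -2, 1], [5, 1, -1]].

W = [[3, -2, 1], [5, 1, -1]]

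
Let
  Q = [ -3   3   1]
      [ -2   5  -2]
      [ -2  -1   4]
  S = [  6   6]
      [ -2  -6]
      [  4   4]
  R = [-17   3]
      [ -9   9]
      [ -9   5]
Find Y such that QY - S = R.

QY = R + S = [[-11, 9], [-11, 3], [-5, 9]].
Q is on the left of Y, so left-multiply by Q⁻¹: Y = Q⁻¹(R + S).
det Q = -6, so Q⁻¹ = [[-3, 13/6, 11/6], [-2, 5/3, 4/3], [-2, 3/2, 3/2]].
Y = Q⁻¹(R + S) = [[0, -4], [-3, -1], [-2, 0]].

Y = [[0, -4], [-3, -1], [-2, 0]]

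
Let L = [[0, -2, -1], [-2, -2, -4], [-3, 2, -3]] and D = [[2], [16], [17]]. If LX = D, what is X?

Since L multiplies X on the left, X = L⁻¹D.
L has determinant -2; L⁻¹ = [[-7, 4, -3], [-3, 3/2, -1], [5, -3, 2]].
X = L⁻¹D = [[-7, 4, -3], [-3, 3/2, -1], [5, -3, 2]] · [[2], [16], [17]] = [[-1], [1], [-4]].

X = [[-1], [1], [-4]]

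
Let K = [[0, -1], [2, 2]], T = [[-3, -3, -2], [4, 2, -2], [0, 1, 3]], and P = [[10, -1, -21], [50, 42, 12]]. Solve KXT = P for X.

X = [[-5, 5, -5], [-2, -4, 3]]

Isolating X: multiply by K⁻¹ from the left and T⁻¹ from the right, so X = K⁻¹PT⁻¹.
det K = 2, so K⁻¹ = [[1, 1/2], [-1, 0]].
det T = 4; the adjugate gives T⁻¹ = [[2, 7/4, 5/2], [-3, -9/4, -7/2], [1, 3/4, 3/2]].
K⁻¹P = [[35, 20, -15], [-10, 1, 21]].
X = (K⁻¹P)T⁻¹ = [[-5, 5, -5], [-2, -4, 3]].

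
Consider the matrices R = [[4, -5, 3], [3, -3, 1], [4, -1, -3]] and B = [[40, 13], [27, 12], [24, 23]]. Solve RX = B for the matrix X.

R is on the left of X, so left-multiply by R⁻¹: X = R⁻¹B.
det R = 2; the adjugate gives R⁻¹ = [[5, -9, 2], [13/2, -12, 5/2], [9/2, -8, 3/2]].
X = R⁻¹B = [[5, -9, 2], [13/2, -12, 5/2], [9/2, -8, 3/2]] · [[40, 13], [27, 12], [24, 23]] = [[5, 3], [-4, -2], [0, -3]].

X = [[5, 3], [-4, -2], [0, -3]]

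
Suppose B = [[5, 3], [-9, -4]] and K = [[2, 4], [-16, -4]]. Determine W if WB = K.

W = [[4, 2], [4, 4]]

Right-multiplying both sides by B⁻¹ gives W = KB⁻¹.
B has determinant 7; B⁻¹ = [[-4/7, -3/7], [9/7, 5/7]].
W = KB⁻¹ = [[2, 4], [-16, -4]] · [[-4/7, -3/7], [9/7, 5/7]] = [[4, 2], [4, 4]].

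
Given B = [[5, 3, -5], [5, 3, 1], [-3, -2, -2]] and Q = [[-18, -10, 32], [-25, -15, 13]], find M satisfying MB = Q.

M = [[-5, -1, -4], [-3, -2, 0]]

Since B sits to the right of M, M = QB⁻¹.
B has determinant 6; B⁻¹ = [[-2/3, 8/3, 3], [7/6, -25/6, -5], [-1/6, 1/6, 0]].
M = QB⁻¹ = [[-18, -10, 32], [-25, -15, 13]] · [[-2/3, 8/3, 3], [7/6, -25/6, -5], [-1/6, 1/6, 0]] = [[-5, -1, -4], [-3, -2, 0]].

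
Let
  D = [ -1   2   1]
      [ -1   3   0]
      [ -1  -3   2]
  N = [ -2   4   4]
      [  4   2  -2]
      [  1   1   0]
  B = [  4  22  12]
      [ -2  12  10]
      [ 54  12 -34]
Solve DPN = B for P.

P = D⁻¹BN⁻¹ (apply D⁻¹ on the left and N⁻¹ on the right).
det D = 4; the adjugate gives D⁻¹ = [[3/2, -7/4, -3/4], [1/2, -1/4, -1/4], [3/2, -5/4, -1/4]].
N has determinant -4; N⁻¹ = [[-1/2, -1, 4], [1/2, 1, -3], [-1/2, -3/2, 5]].
D⁻¹B = [[-31, 3, 26], [-11, 5, 12], [-5, 15, 14]].
P = (D⁻¹B)N⁻¹ = [[4, -5, -3], [2, -2, 1], [3, -1, 5]].

P = [[4, -5, -3], [2, -2, 1], [3, -1, 5]]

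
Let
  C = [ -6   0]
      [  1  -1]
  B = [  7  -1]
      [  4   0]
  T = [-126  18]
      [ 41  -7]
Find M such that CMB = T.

M = [[3, 0], [-4, 2]]

Left-multiply by C⁻¹ and right-multiply by B⁻¹: M = C⁻¹TB⁻¹.
C has determinant 6; C⁻¹ = [[-1/6, 0], [-1/6, -1]].
det B = 4; the adjugate gives B⁻¹ = [[0, 1/4], [-1, 7/4]].
C⁻¹T = [[21, -3], [-20, 4]].
M = (C⁻¹T)B⁻¹ = [[3, 0], [-4, 2]].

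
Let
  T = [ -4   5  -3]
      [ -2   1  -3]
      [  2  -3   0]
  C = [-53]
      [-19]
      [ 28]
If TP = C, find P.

P = [[5], [-6], [1]]

T is on the left of P, so left-multiply by T⁻¹: P = T⁻¹C.
det T = -6, so T⁻¹ = [[3/2, -3/2, 2], [1, -1, 1], [-2/3, 1/3, -1]].
P = T⁻¹C = [[3/2, -3/2, 2], [1, -1, 1], [-2/3, 1/3, -1]] · [[-53], [-19], [28]] = [[5], [-6], [1]].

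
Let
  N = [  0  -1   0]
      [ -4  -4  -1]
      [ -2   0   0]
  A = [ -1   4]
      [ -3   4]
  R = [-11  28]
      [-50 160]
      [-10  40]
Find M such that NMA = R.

Left-multiply by N⁻¹ and right-multiply by A⁻¹: M = N⁻¹RA⁻¹.
N has determinant -2; N⁻¹ = [[0, 0, -1/2], [-1, 0, 0], [4, -1, 2]].
A has determinant 8; A⁻¹ = [[1/2, -1/2], [3/8, -1/8]].
N⁻¹R = [[5, -20], [11, -28], [-14, 32]].
M = (N⁻¹R)A⁻¹ = [[-5, 0], [-5, -2], [5, 3]].

M = [[-5, 0], [-5, -2], [5, 3]]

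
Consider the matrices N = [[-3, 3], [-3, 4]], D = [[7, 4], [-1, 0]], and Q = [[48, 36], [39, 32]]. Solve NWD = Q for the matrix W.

Isolating W: multiply by N⁻¹ from the left and D⁻¹ from the right, so W = N⁻¹QD⁻¹.
N has determinant -3; N⁻¹ = [[-4/3, 1], [-1, 1]].
D has determinant 4; D⁻¹ = [[0, -1], [1/4, 7/4]].
N⁻¹Q = [[-25, -16], [-9, -4]].
W = (N⁻¹Q)D⁻¹ = [[-4, -3], [-1, 2]].

W = [[-4, -3], [-1, 2]]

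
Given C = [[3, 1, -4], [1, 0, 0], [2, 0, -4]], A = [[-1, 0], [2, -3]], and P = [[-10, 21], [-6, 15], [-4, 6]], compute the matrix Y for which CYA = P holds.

Y = [[-4, -5], [0, 0], [-2, -2]]

Left-multiply by C⁻¹ and right-multiply by A⁻¹: Y = C⁻¹PA⁻¹.
C has determinant 4; C⁻¹ = [[0, 1, 0], [1, -1, -1], [0, 1/2, -1/4]].
det A = 3, so A⁻¹ = [[-1, 0], [-2/3, -1/3]].
C⁻¹P = [[-6, 15], [0, 0], [-2, 6]].
Y = (C⁻¹P)A⁻¹ = [[-4, -5], [0, 0], [-2, -2]].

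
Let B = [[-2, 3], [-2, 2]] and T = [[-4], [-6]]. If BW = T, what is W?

Since B multiplies W on the left, W = B⁻¹T.
B has determinant 2; B⁻¹ = [[1, -3/2], [1, -1]].
W = B⁻¹T = [[1, -3/2], [1, -1]] · [[-4], [-6]] = [[5], [2]].

W = [[5], [2]]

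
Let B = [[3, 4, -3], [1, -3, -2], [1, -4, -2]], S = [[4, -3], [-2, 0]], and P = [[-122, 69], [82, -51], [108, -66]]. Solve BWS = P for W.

W = [[-4, 0], [-5, 3], [-3, -1]]

W = B⁻¹PS⁻¹ (apply B⁻¹ on the left and S⁻¹ on the right).
B has determinant -3; B⁻¹ = [[2/3, -20/3, 17/3], [0, 1, -1], [1/3, -16/3, 13/3]].
S has determinant -6; S⁻¹ = [[0, -1/2], [-1/3, -2/3]].
B⁻¹P = [[-16, 12], [-26, 15], [-10, 9]].
W = (B⁻¹P)S⁻¹ = [[-4, 0], [-5, 3], [-3, -1]].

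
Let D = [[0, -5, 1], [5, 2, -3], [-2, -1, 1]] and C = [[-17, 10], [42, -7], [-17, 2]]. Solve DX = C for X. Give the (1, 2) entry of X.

Left-multiplying both sides by D⁻¹ gives X = D⁻¹C.
D has determinant -6; D⁻¹ = [[1/6, -2/3, -13/6], [-1/6, -1/3, -5/6], [1/6, -5/3, -25/6]].
X = D⁻¹C = [[1/6, -2/3, -13/6], [-1/6, -1/3, -5/6], [1/6, -5/3, -25/6]] · [[-17, 10], [42, -7], [-17, 2]] = [[6, 2], [3, -1], [-2, 5]].

2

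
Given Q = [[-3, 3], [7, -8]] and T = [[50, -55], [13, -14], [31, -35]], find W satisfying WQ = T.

W = [[-5, 5], [-2, 1], [-1, 4]]

Right-multiplying both sides by Q⁻¹ gives W = TQ⁻¹.
det Q = 3; the adjugate gives Q⁻¹ = [[-8/3, -1], [-7/3, -1]].
W = TQ⁻¹ = [[50, -55], [13, -14], [31, -35]] · [[-8/3, -1], [-7/3, -1]] = [[-5, 5], [-2, 1], [-1, 4]].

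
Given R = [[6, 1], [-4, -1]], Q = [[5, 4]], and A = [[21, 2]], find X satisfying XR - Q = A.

X = [[1, -5]]

XR = A + Q = [[26, 6]].
R is on the right of X, so right-multiply by R⁻¹: X = (A + Q)R⁻¹.
R has determinant -2; R⁻¹ = [[1/2, 1/2], [-2, -3]].
X = (A + Q)R⁻¹ = [[1, -5]].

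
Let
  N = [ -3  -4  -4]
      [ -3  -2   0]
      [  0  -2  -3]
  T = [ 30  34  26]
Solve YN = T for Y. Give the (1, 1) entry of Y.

Since N sits to the right of Y, Y = TN⁻¹.
det N = -6, so N⁻¹ = [[-1, 2/3, 4/3], [3/2, -3/2, -2], [-1, 1, 1]].
Y = TN⁻¹ = [[30, 34, 26]] · [[-1, 2/3, 4/3], [3/2, -3/2, -2], [-1, 1, 1]] = [[-5, -5, -2]].

-5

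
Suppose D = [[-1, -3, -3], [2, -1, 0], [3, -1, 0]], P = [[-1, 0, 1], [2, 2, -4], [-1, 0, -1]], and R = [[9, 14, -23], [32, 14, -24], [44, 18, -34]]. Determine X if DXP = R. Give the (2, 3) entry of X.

5

Isolating X: multiply by D⁻¹ from the left and P⁻¹ from the right, so X = D⁻¹RP⁻¹.
D has determinant -3; D⁻¹ = [[0, -1, 1], [0, -3, 2], [-1/3, 10/3, -7/3]].
det P = 4, so P⁻¹ = [[-1/2, 0, -1/2], [3/2, 1/2, -1/2], [1/2, 0, -1/2]].
D⁻¹R = [[12, 4, -10], [-8, -6, 4], [1, 0, 7]].
X = (D⁻¹R)P⁻¹ = [[-5, 2, -3], [-3, -3, 5], [3, 0, -4]].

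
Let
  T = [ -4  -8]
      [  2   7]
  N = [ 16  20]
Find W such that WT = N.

T is on the right of W, so right-multiply by T⁻¹: W = NT⁻¹.
T has determinant -12; T⁻¹ = [[-7/12, -2/3], [1/6, 1/3]].
W = NT⁻¹ = [[16, 20]] · [[-7/12, -2/3], [1/6, 1/3]] = [[-6, -4]].

W = [[-6, -4]]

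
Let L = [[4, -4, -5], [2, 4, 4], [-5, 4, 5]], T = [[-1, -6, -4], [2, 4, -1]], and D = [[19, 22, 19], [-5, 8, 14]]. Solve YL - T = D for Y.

Y = [[-3, 5, -4], [2, 2, 3]]

YL = D + T = [[18, 16, 15], [-3, 12, 13]].
L is on the right of Y, so right-multiply by L⁻¹: Y = (D + T)L⁻¹.
det L = -4, so L⁻¹ = [[-1, 0, -1], [15/2, 5/4, 13/2], [-7, -1, -6]].
Y = (D + T)L⁻¹ = [[-3, 5, -4], [2, 2, 3]].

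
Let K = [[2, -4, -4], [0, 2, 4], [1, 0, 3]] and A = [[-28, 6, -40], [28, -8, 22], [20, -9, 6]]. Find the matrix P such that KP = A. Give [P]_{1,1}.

K is on the left of P, so left-multiply by K⁻¹: P = K⁻¹A.
K has determinant 4; K⁻¹ = [[3/2, 3, -2], [1, 5/2, -2], [-1/2, -1, 1]].
P = K⁻¹A = [[3/2, 3, -2], [1, 5/2, -2], [-1/2, -1, 1]] · [[-28, 6, -40], [28, -8, 22], [20, -9, 6]] = [[2, 3, -6], [2, 4, 3], [6, -4, 4]].

2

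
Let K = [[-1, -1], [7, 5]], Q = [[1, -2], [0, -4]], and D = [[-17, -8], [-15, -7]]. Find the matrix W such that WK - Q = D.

WK = D + Q = [[-16, -10], [-15, -11]].
K is on the right of W, so right-multiply by K⁻¹: W = (D + Q)K⁻¹.
K has determinant 2; K⁻¹ = [[5/2, 1/2], [-7/2, -1/2]].
W = (D + Q)K⁻¹ = [[-5, -3], [1, -2]].

W = [[-5, -3], [1, -2]]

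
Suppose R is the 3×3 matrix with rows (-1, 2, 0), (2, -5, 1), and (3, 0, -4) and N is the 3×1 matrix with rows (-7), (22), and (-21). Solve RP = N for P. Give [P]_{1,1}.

-3

Since R multiplies P on the left, P = R⁻¹N.
det R = 2; the adjugate gives R⁻¹ = [[10, 4, 1], [11/2, 2, 1/2], [15/2, 3, 1/2]].
P = R⁻¹N = [[10, 4, 1], [11/2, 2, 1/2], [15/2, 3, 1/2]] · [[-7], [22], [-21]] = [[-3], [-5], [3]].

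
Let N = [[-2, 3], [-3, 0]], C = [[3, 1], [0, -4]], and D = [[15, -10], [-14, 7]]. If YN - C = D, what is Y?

Y = [[-3, -4], [1, 4]]

YN = D + C = [[18, -9], [-14, 3]].
Right-multiplying both sides by N⁻¹ gives Y = (D + C)N⁻¹.
det N = 9; the adjugate gives N⁻¹ = [[0, -1/3], [1/3, -2/9]].
Y = (D + C)N⁻¹ = [[-3, -4], [1, 4]].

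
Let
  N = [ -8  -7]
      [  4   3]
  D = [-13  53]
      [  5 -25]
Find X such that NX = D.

Left-multiplying both sides by N⁻¹ gives X = N⁻¹D.
det N = 4; the adjugate gives N⁻¹ = [[3/4, 7/4], [-1, -2]].
X = N⁻¹D = [[3/4, 7/4], [-1, -2]] · [[-13, 53], [5, -25]] = [[-1, -4], [3, -3]].

X = [[-1, -4], [3, -3]]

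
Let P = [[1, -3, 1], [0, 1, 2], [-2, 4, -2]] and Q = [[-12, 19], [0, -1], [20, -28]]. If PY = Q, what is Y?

Y = [[-5, 2], [2, -5], [-1, 2]]

P is on the left of Y, so left-multiply by P⁻¹: Y = P⁻¹Q.
det P = 4, so P⁻¹ = [[-5/2, -1/2, -7/4], [-1, 0, -1/2], [1/2, 1/2, 1/4]].
Y = P⁻¹Q = [[-5/2, -1/2, -7/4], [-1, 0, -1/2], [1/2, 1/2, 1/4]] · [[-12, 19], [0, -1], [20, -28]] = [[-5, 2], [2, -5], [-1, 2]].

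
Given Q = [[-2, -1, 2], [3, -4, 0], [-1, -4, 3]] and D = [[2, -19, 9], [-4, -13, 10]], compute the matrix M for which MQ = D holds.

Right-multiplying both sides by Q⁻¹ gives M = DQ⁻¹.
det Q = 1, so Q⁻¹ = [[-12, -5, 8], [-9, -4, 6], [-16, -7, 11]].
M = DQ⁻¹ = [[2, -19, 9], [-4, -13, 10]] · [[-12, -5, 8], [-9, -4, 6], [-16, -7, 11]] = [[3, 3, 1], [5, 2, 0]].

M = [[3, 3, 1], [5, 2, 0]]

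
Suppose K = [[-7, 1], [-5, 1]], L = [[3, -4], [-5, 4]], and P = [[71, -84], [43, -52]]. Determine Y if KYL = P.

Y = [[-3, 1], [-4, 3]]

Isolating Y: multiply by K⁻¹ from the left and L⁻¹ from the right, so Y = K⁻¹PL⁻¹.
det K = -2; the adjugate gives K⁻¹ = [[-1/2, 1/2], [-5/2, 7/2]].
L has determinant -8; L⁻¹ = [[-1/2, -1/2], [-5/8, -3/8]].
K⁻¹P = [[-14, 16], [-27, 28]].
Y = (K⁻¹P)L⁻¹ = [[-3, 1], [-4, 3]].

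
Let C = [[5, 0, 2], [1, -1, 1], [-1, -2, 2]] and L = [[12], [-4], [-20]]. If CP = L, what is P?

P = [[4], [4], [-4]]

Since C multiplies P on the left, P = C⁻¹L.
det C = -6, so C⁻¹ = [[0, 2/3, -1/3], [1/2, -2, 1/2], [1/2, -5/3, 5/6]].
P = C⁻¹L = [[0, 2/3, -1/3], [1/2, -2, 1/2], [1/2, -5/3, 5/6]] · [[12], [-4], [-20]] = [[4], [4], [-4]].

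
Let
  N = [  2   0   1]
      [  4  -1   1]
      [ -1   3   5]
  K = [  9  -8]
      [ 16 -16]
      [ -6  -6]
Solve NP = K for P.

P = [[6, -2], [5, 4], [-3, -4]]

N is on the left of P, so left-multiply by N⁻¹: P = N⁻¹K.
det N = -5; the adjugate gives N⁻¹ = [[8/5, -3/5, -1/5], [21/5, -11/5, -2/5], [-11/5, 6/5, 2/5]].
P = N⁻¹K = [[8/5, -3/5, -1/5], [21/5, -11/5, -2/5], [-11/5, 6/5, 2/5]] · [[9, -8], [16, -16], [-6, -6]] = [[6, -2], [5, 4], [-3, -4]].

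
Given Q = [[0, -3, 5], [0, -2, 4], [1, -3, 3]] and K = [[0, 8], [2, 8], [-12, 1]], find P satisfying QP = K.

P = [[-6, 1], [5, 4], [3, 4]]

Left-multiplying both sides by Q⁻¹ gives P = Q⁻¹K.
det Q = -2, so Q⁻¹ = [[-3, 3, 1], [-2, 5/2, 0], [-1, 3/2, 0]].
P = Q⁻¹K = [[-3, 3, 1], [-2, 5/2, 0], [-1, 3/2, 0]] · [[0, 8], [2, 8], [-12, 1]] = [[-6, 1], [5, 4], [3, 4]].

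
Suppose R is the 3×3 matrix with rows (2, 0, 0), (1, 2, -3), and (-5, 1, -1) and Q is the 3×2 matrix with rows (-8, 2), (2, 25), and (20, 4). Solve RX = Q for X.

X = [[-4, 1], [-6, 3], [-6, -6]]

Since R multiplies X on the left, X = R⁻¹Q.
det R = 2; the adjugate gives R⁻¹ = [[1/2, 0, 0], [8, -1, 3], [11/2, -1, 2]].
X = R⁻¹Q = [[1/2, 0, 0], [8, -1, 3], [11/2, -1, 2]] · [[-8, 2], [2, 25], [20, 4]] = [[-4, 1], [-6, 3], [-6, -6]].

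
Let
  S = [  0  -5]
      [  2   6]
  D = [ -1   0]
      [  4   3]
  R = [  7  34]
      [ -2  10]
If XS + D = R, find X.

X = [[-2, 4], [-5, -3]]

XS = R − D = [[8, 34], [-6, 7]].
Right-multiplying both sides by S⁻¹ gives X = (R − D)S⁻¹.
S has determinant 10; S⁻¹ = [[3/5, 1/2], [-1/5, 0]].
X = (R − D)S⁻¹ = [[-2, 4], [-5, -3]].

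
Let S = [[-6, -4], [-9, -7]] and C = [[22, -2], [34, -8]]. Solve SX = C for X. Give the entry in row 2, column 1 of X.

-1

Since S multiplies X on the left, X = S⁻¹C.
S has determinant 6; S⁻¹ = [[-7/6, 2/3], [3/2, -1]].
X = S⁻¹C = [[-7/6, 2/3], [3/2, -1]] · [[22, -2], [34, -8]] = [[-3, -3], [-1, 5]].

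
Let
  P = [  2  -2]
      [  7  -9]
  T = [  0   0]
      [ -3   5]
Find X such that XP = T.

Since P sits to the right of X, X = TP⁻¹.
det P = -4, so P⁻¹ = [[9/4, -1/2], [7/4, -1/2]].
X = TP⁻¹ = [[0, 0], [-3, 5]] · [[9/4, -1/2], [7/4, -1/2]] = [[0, 0], [2, -1]].

X = [[0, 0], [2, -1]]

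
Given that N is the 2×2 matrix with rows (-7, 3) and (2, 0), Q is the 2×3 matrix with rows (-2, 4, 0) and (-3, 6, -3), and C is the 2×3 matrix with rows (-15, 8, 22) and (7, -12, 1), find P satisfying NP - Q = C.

P = [[2, -3, -1], [-1, -3, 5]]

NP = C + Q = [[-17, 12, 22], [4, -6, -2]].
Left-multiplying both sides by N⁻¹ gives P = N⁻¹(C + Q).
det N = -6, so N⁻¹ = [[0, 1/2], [1/3, 7/6]].
P = N⁻¹(C + Q) = [[2, -3, -1], [-1, -3, 5]].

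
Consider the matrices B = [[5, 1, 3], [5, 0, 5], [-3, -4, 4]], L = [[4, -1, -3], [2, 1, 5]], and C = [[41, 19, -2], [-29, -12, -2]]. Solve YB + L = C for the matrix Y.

Y = [[4, 1, -4], [-5, 0, 2]]

YB = C − L = [[37, 20, 1], [-31, -13, -7]].
Right-multiplying both sides by B⁻¹ gives Y = (C − L)B⁻¹.
B has determinant 5; B⁻¹ = [[4, -16/5, 1], [-7, 29/5, -2], [-4, 17/5, -1]].
Y = (C − L)B⁻¹ = [[4, 1, -4], [-5, 0, 2]].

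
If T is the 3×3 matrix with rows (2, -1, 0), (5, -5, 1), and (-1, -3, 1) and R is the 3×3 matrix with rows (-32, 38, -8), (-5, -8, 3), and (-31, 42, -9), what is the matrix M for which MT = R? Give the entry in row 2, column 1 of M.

-1

T is on the right of M, so right-multiply by T⁻¹: M = RT⁻¹.
det T = 2, so T⁻¹ = [[-1, 1/2, -1/2], [-3, 1, -1], [-10, 7/2, -5/2]].
M = RT⁻¹ = [[-32, 38, -8], [-5, -8, 3], [-31, 42, -9]] · [[-1, 1/2, -1/2], [-3, 1, -1], [-10, 7/2, -5/2]] = [[-2, -6, -2], [-1, 0, 3], [-5, -5, -4]].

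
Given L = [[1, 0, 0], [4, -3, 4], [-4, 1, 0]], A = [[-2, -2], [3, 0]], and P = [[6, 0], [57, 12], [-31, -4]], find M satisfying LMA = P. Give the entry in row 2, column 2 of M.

-1

Left-multiply by L⁻¹ and right-multiply by A⁻¹: M = L⁻¹PA⁻¹.
det L = -4, so L⁻¹ = [[1, 0, 0], [4, 0, 1], [2, 1/4, 3/4]].
det A = 6; the adjugate gives A⁻¹ = [[0, 1/3], [-1/2, -1/3]].
L⁻¹P = [[6, 0], [-7, -4], [3, 0]].
M = (L⁻¹P)A⁻¹ = [[0, 2], [2, -1], [0, 1]].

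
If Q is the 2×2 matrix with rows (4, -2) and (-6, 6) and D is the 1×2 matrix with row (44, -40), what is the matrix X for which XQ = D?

X = [[2, -6]]

Since Q sits to the right of X, X = DQ⁻¹.
Q has determinant 12; Q⁻¹ = [[1/2, 1/6], [1/2, 1/3]].
X = DQ⁻¹ = [[44, -40]] · [[1/2, 1/6], [1/2, 1/3]] = [[2, -6]].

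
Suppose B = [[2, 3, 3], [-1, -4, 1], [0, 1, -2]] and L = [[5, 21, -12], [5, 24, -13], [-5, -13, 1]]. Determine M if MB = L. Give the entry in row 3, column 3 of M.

B is on the right of M, so right-multiply by B⁻¹: M = LB⁻¹.
det B = 5, so B⁻¹ = [[7/5, 9/5, 3], [-2/5, -4/5, -1], [-1/5, -2/5, -1]].
M = LB⁻¹ = [[5, 21, -12], [5, 24, -13], [-5, -13, 1]] · [[7/5, 9/5, 3], [-2/5, -4/5, -1], [-1/5, -2/5, -1]] = [[1, -3, 6], [0, -5, 4], [-2, 1, -3]].

-3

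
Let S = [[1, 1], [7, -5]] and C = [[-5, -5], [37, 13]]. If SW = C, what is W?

W = [[1, -1], [-6, -4]]

Left-multiplying both sides by S⁻¹ gives W = S⁻¹C.
det S = -12; the adjugate gives S⁻¹ = [[5/12, 1/12], [7/12, -1/12]].
W = S⁻¹C = [[5/12, 1/12], [7/12, -1/12]] · [[-5, -5], [37, 13]] = [[1, -1], [-6, -4]].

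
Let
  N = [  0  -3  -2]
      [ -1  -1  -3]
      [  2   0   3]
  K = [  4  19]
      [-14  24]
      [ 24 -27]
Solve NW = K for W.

W = [[6, -6], [-4, -3], [4, -5]]

Left-multiplying both sides by N⁻¹ gives W = N⁻¹K.
N has determinant 5; N⁻¹ = [[-3/5, 9/5, 7/5], [-3/5, 4/5, 2/5], [2/5, -6/5, -3/5]].
W = N⁻¹K = [[-3/5, 9/5, 7/5], [-3/5, 4/5, 2/5], [2/5, -6/5, -3/5]] · [[4, 19], [-14, 24], [24, -27]] = [[6, -6], [-4, -3], [4, -5]].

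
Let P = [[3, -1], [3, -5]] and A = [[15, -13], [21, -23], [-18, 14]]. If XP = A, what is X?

X = [[3, 2], [3, 4], [-4, -2]]

Since P sits to the right of X, X = AP⁻¹.
P has determinant -12; P⁻¹ = [[5/12, -1/12], [1/4, -1/4]].
X = AP⁻¹ = [[15, -13], [21, -23], [-18, 14]] · [[5/12, -1/12], [1/4, -1/4]] = [[3, 2], [3, 4], [-4, -2]].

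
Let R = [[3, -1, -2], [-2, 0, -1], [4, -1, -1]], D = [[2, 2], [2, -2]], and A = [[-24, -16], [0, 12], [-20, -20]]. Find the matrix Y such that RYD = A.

Isolating Y: multiply by R⁻¹ from the left and D⁻¹ from the right, so Y = R⁻¹AD⁻¹.
det R = -1; the adjugate gives R⁻¹ = [[1, -1, -1], [6, -5, -7], [-2, 1, 2]].
det D = -8; the adjugate gives D⁻¹ = [[1/4, 1/4], [1/4, -1/4]].
R⁻¹A = [[-4, -8], [-4, -16], [8, 4]].
Y = (R⁻¹A)D⁻¹ = [[-3, 1], [-5, 3], [3, 1]].

Y = [[-3, 1], [-5, 3], [3, 1]]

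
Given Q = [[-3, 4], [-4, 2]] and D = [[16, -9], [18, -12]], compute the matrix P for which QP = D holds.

Left-multiplying both sides by Q⁻¹ gives P = Q⁻¹D.
det Q = 10, so Q⁻¹ = [[1/5, -2/5], [2/5, -3/10]].
P = Q⁻¹D = [[1/5, -2/5], [2/5, -3/10]] · [[16, -9], [18, -12]] = [[-4, 3], [1, 0]].

P = [[-4, 3], [1, 0]]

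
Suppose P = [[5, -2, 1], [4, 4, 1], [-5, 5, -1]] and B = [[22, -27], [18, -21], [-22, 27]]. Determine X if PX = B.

Since P multiplies X on the left, X = P⁻¹B.
P has determinant -3; P⁻¹ = [[3, -1, 2], [1/3, 0, 1/3], [-40/3, 5, -28/3]].
X = P⁻¹B = [[3, -1, 2], [1/3, 0, 1/3], [-40/3, 5, -28/3]] · [[22, -27], [18, -21], [-22, 27]] = [[4, -6], [0, 0], [2, 3]].

X = [[4, -6], [0, 0], [2, 3]]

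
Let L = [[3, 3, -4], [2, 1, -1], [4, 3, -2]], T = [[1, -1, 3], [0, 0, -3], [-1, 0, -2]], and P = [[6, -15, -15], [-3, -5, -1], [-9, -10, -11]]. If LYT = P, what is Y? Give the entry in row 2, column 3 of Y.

3

Y = L⁻¹PT⁻¹ (apply L⁻¹ on the left and T⁻¹ on the right).
det L = -5, so L⁻¹ = [[-1/5, 6/5, -1/5], [0, -2, 1], [-2/5, -3/5, 3/5]].
det T = -3; the adjugate gives T⁻¹ = [[0, 2/3, -1], [-1, -1/3, -1], [0, -1/3, 0]].
L⁻¹P = [[-3, -1, 4], [-3, 0, -9], [-6, 3, 0]].
Y = (L⁻¹P)T⁻¹ = [[1, -3, 4], [0, 1, 3], [-3, -5, 3]].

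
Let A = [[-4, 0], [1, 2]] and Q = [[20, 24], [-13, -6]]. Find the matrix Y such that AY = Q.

Y = [[-5, -6], [-4, 0]]

A is on the left of Y, so left-multiply by A⁻¹: Y = A⁻¹Q.
A has determinant -8; A⁻¹ = [[-1/4, 0], [1/8, 1/2]].
Y = A⁻¹Q = [[-1/4, 0], [1/8, 1/2]] · [[20, 24], [-13, -6]] = [[-5, -6], [-4, 0]].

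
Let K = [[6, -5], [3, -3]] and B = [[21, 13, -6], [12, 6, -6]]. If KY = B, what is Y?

K is on the left of Y, so left-multiply by K⁻¹: Y = K⁻¹B.
det K = -3, so K⁻¹ = [[1, -5/3], [1, -2]].
Y = K⁻¹B = [[1, -5/3], [1, -2]] · [[21, 13, -6], [12, 6, -6]] = [[1, 3, 4], [-3, 1, 6]].

Y = [[1, 3, 4], [-3, 1, 6]]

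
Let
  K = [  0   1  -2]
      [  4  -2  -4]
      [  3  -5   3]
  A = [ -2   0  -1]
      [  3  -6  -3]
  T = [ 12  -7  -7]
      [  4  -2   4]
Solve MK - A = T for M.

M = [[5, 1, 2], [-1, 1, 1]]

MK = T + A = [[10, -7, -8], [7, -8, 1]].
Right-multiplying both sides by K⁻¹ gives M = (T + A)K⁻¹.
det K = 4; the adjugate gives K⁻¹ = [[-13/2, 7/4, -2], [-6, 3/2, -2], [-7/2, 3/4, -1]].
M = (T + A)K⁻¹ = [[5, 1, 2], [-1, 1, 1]].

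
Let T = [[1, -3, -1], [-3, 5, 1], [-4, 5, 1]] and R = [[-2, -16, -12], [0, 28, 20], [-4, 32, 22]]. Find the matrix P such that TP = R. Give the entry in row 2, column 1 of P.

3

Left-multiplying both sides by T⁻¹ gives P = T⁻¹R.
det T = -2, so T⁻¹ = [[0, 1, -1], [1/2, 3/2, -1], [-5/2, -7/2, 2]].
P = T⁻¹R = [[0, 1, -1], [1/2, 3/2, -1], [-5/2, -7/2, 2]] · [[-2, -16, -12], [0, 28, 20], [-4, 32, 22]] = [[4, -4, -2], [3, 2, 2], [-3, 6, 4]].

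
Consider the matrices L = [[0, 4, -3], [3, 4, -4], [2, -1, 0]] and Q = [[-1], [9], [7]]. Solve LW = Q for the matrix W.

W = [[3], [-1], [-1]]

Left-multiplying both sides by L⁻¹ gives W = L⁻¹Q.
L has determinant 1; L⁻¹ = [[-4, 3, -4], [-8, 6, -9], [-11, 8, -12]].
W = L⁻¹Q = [[-4, 3, -4], [-8, 6, -9], [-11, 8, -12]] · [[-1], [9], [7]] = [[3], [-1], [-1]].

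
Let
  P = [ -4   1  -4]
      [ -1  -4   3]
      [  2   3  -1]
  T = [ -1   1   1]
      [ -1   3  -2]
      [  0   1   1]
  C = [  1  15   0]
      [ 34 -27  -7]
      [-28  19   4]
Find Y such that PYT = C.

Y = [[5, -2, -4], [4, 3, -2], [-3, 2, 1]]

Isolating Y: multiply by P⁻¹ from the left and T⁻¹ from the right, so Y = P⁻¹CT⁻¹.
det P = 5; the adjugate gives P⁻¹ = [[-1, -11/5, -13/5], [1, 12/5, 16/5], [1, 14/5, 17/5]].
T has determinant -5; T⁻¹ = [[-1, 0, 1], [-1/5, 1/5, 3/5], [1/5, -1/5, 2/5]].
P⁻¹C = [[-3, -5, 5], [-7, 11, -4], [1, 4, -6]].
Y = (P⁻¹C)T⁻¹ = [[5, -2, -4], [4, 3, -2], [-3, 2, 1]].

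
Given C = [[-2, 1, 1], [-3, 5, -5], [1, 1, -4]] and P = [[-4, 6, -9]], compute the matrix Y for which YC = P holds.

Y = [[6, -1, 5]]

Since C sits to the right of Y, Y = PC⁻¹.
C has determinant 5; C⁻¹ = [[-3, 1, -2], [-17/5, 7/5, -13/5], [-8/5, 3/5, -7/5]].
Y = PC⁻¹ = [[-4, 6, -9]] · [[-3, 1, -2], [-17/5, 7/5, -13/5], [-8/5, 3/5, -7/5]] = [[6, -1, 5]].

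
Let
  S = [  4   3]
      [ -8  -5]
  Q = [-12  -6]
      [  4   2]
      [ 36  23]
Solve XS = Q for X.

Right-multiplying both sides by S⁻¹ gives X = QS⁻¹.
S has determinant 4; S⁻¹ = [[-5/4, -3/4], [2, 1]].
X = QS⁻¹ = [[-12, -6], [4, 2], [36, 23]] · [[-5/4, -3/4], [2, 1]] = [[3, 3], [-1, -1], [1, -4]].

X = [[3, 3], [-1, -1], [1, -4]]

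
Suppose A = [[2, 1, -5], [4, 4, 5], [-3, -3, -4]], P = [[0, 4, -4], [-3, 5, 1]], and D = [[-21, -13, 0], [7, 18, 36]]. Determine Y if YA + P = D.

Y = [[-4, -4, -1], [-3, 4, 0]]

YA = D − P = [[-21, -17, 4], [10, 13, 35]].
Right-multiplying both sides by A⁻¹ gives Y = (D − P)A⁻¹.
A has determinant -1; A⁻¹ = [[1, -19, -25], [-1, 23, 30], [0, -3, -4]].
Y = (D − P)A⁻¹ = [[-4, -4, -1], [-3, 4, 0]].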